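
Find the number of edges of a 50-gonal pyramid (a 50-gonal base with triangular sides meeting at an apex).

100

A pyramid on an n-gon base has one n-gon and n triangles: V = 50 + 1 = 51, E = 2·50 = 100, F = 50 + 1 = 51.
Check: V − E + F = 51 − 100 + 51 = 2.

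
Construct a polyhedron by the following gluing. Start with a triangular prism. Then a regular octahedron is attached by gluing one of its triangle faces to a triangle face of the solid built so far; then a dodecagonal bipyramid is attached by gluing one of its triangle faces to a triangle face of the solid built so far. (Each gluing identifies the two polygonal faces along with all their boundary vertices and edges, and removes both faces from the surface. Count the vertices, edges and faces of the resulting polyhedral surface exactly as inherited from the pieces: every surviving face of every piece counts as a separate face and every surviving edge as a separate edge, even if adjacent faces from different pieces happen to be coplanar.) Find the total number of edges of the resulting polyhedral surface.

A triangular prism: V=6, E=9, F=5.
Attach a regular octahedron (V=6, E=12, F=8) along a 3-gon: merge 3 vertices and 3 edges, delete both glued faces → V=9, E=18, F=11.
Attach a dodecagonal bipyramid (V=14, E=36, F=24) along a 3-gon: merge 3 vertices and 3 edges, delete both glued faces → V=20, E=51, F=33.
Check: V − E + F = 20 − 51 + 33 = 2.

51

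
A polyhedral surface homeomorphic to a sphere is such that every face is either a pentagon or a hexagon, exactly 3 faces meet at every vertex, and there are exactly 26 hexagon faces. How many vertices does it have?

Let x be the number of pentagons; then F = 26 + x.
Edge–face incidences: 2E = 6·26 + 5·x = 156 + 5x.
Every vertex has degree 3, so 3V = 2E.
Euler: V − E + F = 2 ⇒ (2E)/3 − E + (26 + x) = 2.
Multiply by 6: 2·(2E) − 3·(2E) + 6·(26 + x) = 12, i.e. 156 + 6x − (156 + 5x) = 12.
Collecting terms: x = 12.
Then 2E = 156 + 5·12 = 216, so E = 108, V = 2E/3 = 72, F = 26 + 12 = 38.

72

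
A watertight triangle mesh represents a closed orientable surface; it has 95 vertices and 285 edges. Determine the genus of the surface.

Every face is a triangle and each edge borders two faces, so 3F = 2·285, giving F = 190.
χ = V − E + F = 95 − 285 + 190 = 0.
For a closed orientable surface χ = 2 − 2g, so g = (2 − (0))/2 = 1.

1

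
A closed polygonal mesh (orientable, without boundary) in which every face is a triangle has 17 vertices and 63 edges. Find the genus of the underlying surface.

Every face is a triangle and each edge borders two faces, so 3F = 2·63, giving F = 42.
χ = V − E + F = 17 − 63 + 42 = -4.
For a closed orientable surface χ = 2 − 2g, so g = (2 − (-4))/2 = 3.

3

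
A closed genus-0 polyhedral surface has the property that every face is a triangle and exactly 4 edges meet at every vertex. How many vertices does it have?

Each face has 3 edges and each edge borders two faces, so 2E = 3F.
Each vertex has degree 4, so 4V = 2E and hence V = 3F/4.
Euler: V − E + F = 2 ⇒ (3F/4) − (3F/2) + F = 2.
Multiply by 8: (6 − 12 + 8)F = 16, i.e. 2F = 16.
So F = 8, E = 3·8/2 = 12, V = 3·8/4 = 6.

6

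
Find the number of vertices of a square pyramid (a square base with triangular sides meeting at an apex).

5

A pyramid on an n-gon base has one n-gon and n triangles: V = 4 + 1 = 5, E = 2·4 = 8, F = 4 + 1 = 5.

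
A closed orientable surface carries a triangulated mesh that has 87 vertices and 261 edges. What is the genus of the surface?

Every face is a triangle and each edge borders two faces, so 3F = 2·261, giving F = 174.
χ = V − E + F = 87 − 261 + 174 = 0.
For a closed orientable surface χ = 2 − 2g, so g = (2 − (0))/2 = 1.

1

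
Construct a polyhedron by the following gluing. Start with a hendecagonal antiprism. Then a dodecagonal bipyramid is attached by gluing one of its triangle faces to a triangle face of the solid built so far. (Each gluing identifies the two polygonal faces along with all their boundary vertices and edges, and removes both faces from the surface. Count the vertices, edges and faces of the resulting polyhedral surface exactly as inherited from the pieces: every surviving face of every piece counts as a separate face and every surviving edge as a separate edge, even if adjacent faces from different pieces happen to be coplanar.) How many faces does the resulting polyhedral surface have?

A hendecagonal antiprism: V=22, E=44, F=24.
Attach a dodecagonal bipyramid (V=14, E=36, F=24) along a 3-gon: merge 3 vertices and 3 edges, delete both glued faces → V=33, E=77, F=46.
Check: V − E + F = 33 − 77 + 46 = 2.

46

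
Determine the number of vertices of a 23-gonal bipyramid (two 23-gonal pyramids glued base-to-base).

25

A bipyramid over an n-gon has 2n triangular faces and n + 2 vertices: V = 23 + 2 = 25, E = 3·23 = 69, F = 2·23 = 46.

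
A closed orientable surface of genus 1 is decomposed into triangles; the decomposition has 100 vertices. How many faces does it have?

200

χ = 2 − 2·1 = 0, and every face is a triangle so 3F = 2E.
V − E + F = 0 with E = 3F/2 gives 100 − (3/2 − 1)·F = 0, so F = 200 and E = 300.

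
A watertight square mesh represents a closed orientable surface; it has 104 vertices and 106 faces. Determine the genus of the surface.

Every face is a square, so 2E = 4·106 = 424, giving E = 212.
χ = V − E + F = 104 − 212 + 106 = -2.
For a closed orientable surface χ = 2 − 2g, so g = (2 − (-2))/2 = 2.

2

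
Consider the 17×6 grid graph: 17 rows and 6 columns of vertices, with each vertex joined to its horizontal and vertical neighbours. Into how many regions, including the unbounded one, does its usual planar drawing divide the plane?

The grid has V = 17·6 = 102 vertices and E = 17·5 + 6·16 = 181 edges.
F = 2 − V + E = 2 − 102 + 181 = 81.

81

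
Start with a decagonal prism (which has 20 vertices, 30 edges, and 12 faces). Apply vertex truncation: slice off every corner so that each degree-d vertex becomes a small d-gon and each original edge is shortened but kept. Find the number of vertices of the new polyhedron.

Truncation replaces each original edge-end by a new vertex, so V′ = 2E = 60.
Each original edge survives, and each old vertex of degree d contributes d new edges; summing degrees gives Σd = 2E, so E′ = E + 2E = 3E = 90.
Each original face survives and each original vertex becomes one new face: F′ = F + V = 32.

60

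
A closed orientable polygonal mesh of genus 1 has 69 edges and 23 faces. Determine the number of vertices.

46

For a closed orientable surface of genus 1, χ = 2 − 2·1 = 0.
V = 0 + E − F = 0 + 69 − 23 = 46.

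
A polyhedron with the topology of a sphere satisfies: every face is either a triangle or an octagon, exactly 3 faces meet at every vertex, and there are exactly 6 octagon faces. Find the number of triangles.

8

Let x be the number of triangles; then F = 6 + x.
Edge–face incidences: 2E = 8·6 + 3·x = 48 + 3x.
Every vertex has degree 3, so 3V = 2E.
Euler: V − E + F = 2 ⇒ (2E)/3 − E + (6 + x) = 2.
Multiply by 6: 2·(2E) − 3·(2E) + 6·(6 + x) = 12, i.e. 36 + 6x − (48 + 3x) = 12.
Collecting terms: 3x − 12 = 12, so 3x = 24, so x = 8.
Then 2E = 48 + 3·8 = 72, so E = 36, V = 2E/3 = 24, F = 6 + 8 = 14.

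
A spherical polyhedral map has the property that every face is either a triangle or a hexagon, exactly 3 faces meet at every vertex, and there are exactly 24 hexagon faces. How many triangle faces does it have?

Let x be the number of triangles; then F = 24 + x.
Edge–face incidences: 2E = 6·24 + 3·x = 144 + 3x.
Every vertex has degree 3, so 3V = 2E.
Euler: V − E + F = 2 ⇒ (2E)/3 − E + (24 + x) = 2.
Multiply by 6: 2·(2E) − 3·(2E) + 6·(24 + x) = 12, i.e. 144 + 6x − (144 + 3x) = 12.
Collecting terms: 3x = 12, so x = 4.
Then 2E = 144 + 3·4 = 156, so E = 78, V = 2E/3 = 52, F = 24 + 4 = 28.

4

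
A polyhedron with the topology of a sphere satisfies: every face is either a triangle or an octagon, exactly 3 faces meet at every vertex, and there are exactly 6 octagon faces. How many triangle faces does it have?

Let x be the number of triangles; then F = 6 + x.
Edge–face incidences: 2E = 8·6 + 3·x = 48 + 3x.
Every vertex has degree 3, so 3V = 2E.
Euler: V − E + F = 2 ⇒ (2E)/3 − E + (6 + x) = 2.
Multiply by 6: 2·(2E) − 3·(2E) + 6·(6 + x) = 12, i.e. 36 + 6x − (48 + 3x) = 12.
Collecting terms: 3x − 12 = 12, so 3x = 24, so x = 8.
Then 2E = 48 + 3·8 = 72, so E = 36, V = 2E/3 = 24, F = 6 + 8 = 14.

8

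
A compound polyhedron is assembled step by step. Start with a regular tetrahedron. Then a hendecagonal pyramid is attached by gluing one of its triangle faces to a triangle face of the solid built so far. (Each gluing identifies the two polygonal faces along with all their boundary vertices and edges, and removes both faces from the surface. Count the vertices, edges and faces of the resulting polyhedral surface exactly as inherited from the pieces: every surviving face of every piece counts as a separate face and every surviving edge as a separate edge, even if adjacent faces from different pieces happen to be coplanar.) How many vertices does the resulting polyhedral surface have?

A regular tetrahedron: V=4, E=6, F=4.
Attach a hendecagonal pyramid (V=12, E=22, F=12) along a 3-gon: merge 3 vertices and 3 edges, delete both glued faces → V=13, E=25, F=14.
Check: V − E + F = 13 − 25 + 14 = 2.

13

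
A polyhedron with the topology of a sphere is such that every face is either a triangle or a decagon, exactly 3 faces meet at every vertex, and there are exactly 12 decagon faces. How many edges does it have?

Let x be the number of triangles; then F = 12 + x.
Edge–face incidences: 2E = 10·12 + 3·x = 120 + 3x.
Every vertex has degree 3, so 3V = 2E.
Euler: V − E + F = 2 ⇒ (2E)/3 − E + (12 + x) = 2.
Multiply by 6: 2·(2E) − 3·(2E) + 6·(12 + x) = 12, i.e. 72 + 6x − (120 + 3x) = 12.
Collecting terms: 3x − 48 = 12, so 3x = 60, so x = 20.
Then 2E = 120 + 3·20 = 180, so E = 90, V = 2E/3 = 60, F = 12 + 20 = 32.

90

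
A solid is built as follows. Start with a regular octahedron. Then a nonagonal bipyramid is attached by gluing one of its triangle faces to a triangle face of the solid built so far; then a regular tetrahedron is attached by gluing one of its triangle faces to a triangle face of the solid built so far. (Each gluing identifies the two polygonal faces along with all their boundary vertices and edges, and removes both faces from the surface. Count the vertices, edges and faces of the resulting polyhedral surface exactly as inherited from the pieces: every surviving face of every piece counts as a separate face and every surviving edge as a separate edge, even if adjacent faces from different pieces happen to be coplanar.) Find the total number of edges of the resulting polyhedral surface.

A regular octahedron: V=6, E=12, F=8.
Attach a nonagonal bipyramid (V=11, E=27, F=18) along a 3-gon: merge 3 vertices and 3 edges, delete both glued faces → V=14, E=36, F=24.
Attach a regular tetrahedron (V=4, E=6, F=4) along a 3-gon: merge 3 vertices and 3 edges, delete both glued faces → V=15, E=39, F=26.
Check: V − E + F = 15 − 39 + 26 = 2.

39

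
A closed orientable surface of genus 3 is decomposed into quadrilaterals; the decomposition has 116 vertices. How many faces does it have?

χ = 2 − 2·3 = -4, and every face is a square so 4F = 2E.
V − E + F = -4 with E = 4F/2 gives 116 − (4/2 − 1)·F = -4, so F = 120 and E = 240.

120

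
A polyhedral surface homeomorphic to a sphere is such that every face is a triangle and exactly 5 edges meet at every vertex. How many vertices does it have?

Each face has 3 edges and each edge borders two faces, so 2E = 3F.
Each vertex has degree 5, so 5V = 2E and hence V = 3F/5.
Euler: V − E + F = 2 ⇒ (3F/5) − (3F/2) + F = 2.
Multiply by 10: (6 − 15 + 10)F = 20, i.e. 1F = 20.
So F = 20, E = 3·20/2 = 30, V = 3·20/5 = 12.

12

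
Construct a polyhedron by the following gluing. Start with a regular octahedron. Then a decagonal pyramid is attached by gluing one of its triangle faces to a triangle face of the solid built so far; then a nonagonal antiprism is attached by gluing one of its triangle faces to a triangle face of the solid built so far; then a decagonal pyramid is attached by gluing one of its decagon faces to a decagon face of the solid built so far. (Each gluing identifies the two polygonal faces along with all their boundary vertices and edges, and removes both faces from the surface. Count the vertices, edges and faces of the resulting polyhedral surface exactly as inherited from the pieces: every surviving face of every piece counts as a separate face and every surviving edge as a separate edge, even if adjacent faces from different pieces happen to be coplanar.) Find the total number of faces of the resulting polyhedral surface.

44

A regular octahedron: V=6, E=12, F=8.
Attach a decagonal pyramid (V=11, E=20, F=11) along a 3-gon: merge 3 vertices and 3 edges, delete both glued faces → V=14, E=29, F=17.
Attach a nonagonal antiprism (V=18, E=36, F=20) along a 3-gon: merge 3 vertices and 3 edges, delete both glued faces → V=29, E=62, F=35.
Attach a decagonal pyramid (V=11, E=20, F=11) along a 10-gon: merge 10 vertices and 10 edges, delete both glued faces → V=30, E=72, F=44.
Check: V − E + F = 30 − 72 + 44 = 2.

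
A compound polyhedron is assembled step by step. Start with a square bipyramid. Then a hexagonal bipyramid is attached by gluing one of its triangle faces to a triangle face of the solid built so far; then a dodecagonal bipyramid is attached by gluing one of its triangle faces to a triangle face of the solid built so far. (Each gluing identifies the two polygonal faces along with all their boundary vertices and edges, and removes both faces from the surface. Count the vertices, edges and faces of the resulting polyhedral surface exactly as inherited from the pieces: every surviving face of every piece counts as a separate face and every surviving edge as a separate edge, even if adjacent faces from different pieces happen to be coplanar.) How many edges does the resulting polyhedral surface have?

60

A square bipyramid: V=6, E=12, F=8.
Attach a hexagonal bipyramid (V=8, E=18, F=12) along a 3-gon: merge 3 vertices and 3 edges, delete both glued faces → V=11, E=27, F=18.
Attach a dodecagonal bipyramid (V=14, E=36, F=24) along a 3-gon: merge 3 vertices and 3 edges, delete both glued faces → V=22, E=60, F=40.
Check: V − E + F = 22 − 60 + 40 = 2.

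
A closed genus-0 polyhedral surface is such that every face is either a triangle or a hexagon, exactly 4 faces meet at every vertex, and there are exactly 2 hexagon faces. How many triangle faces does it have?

12

Let x be the number of triangles; then F = 2 + x.
Edge–face incidences: 2E = 6·2 + 3·x = 12 + 3x.
Every vertex has degree 4, so 4V = 2E.
Euler: V − E + F = 2 ⇒ (2E)/4 − E + (2 + x) = 2.
Multiply by 8: 2·(2E) − 4·(2E) + 8·(2 + x) = 16, i.e. 16 + 8x − 2·(12 + 3x) = 16.
Collecting terms: 2x − 8 = 16, so 2x = 24, so x = 12.
Then 2E = 12 + 3·12 = 48, so E = 24, V = 2E/4 = 12, F = 2 + 12 = 14.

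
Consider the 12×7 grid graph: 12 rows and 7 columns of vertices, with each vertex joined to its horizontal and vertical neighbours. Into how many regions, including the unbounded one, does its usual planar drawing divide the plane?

The grid has V = 12·7 = 84 vertices and E = 12·6 + 7·11 = 149 edges.
F = 2 − V + E = 2 − 84 + 149 = 67.

67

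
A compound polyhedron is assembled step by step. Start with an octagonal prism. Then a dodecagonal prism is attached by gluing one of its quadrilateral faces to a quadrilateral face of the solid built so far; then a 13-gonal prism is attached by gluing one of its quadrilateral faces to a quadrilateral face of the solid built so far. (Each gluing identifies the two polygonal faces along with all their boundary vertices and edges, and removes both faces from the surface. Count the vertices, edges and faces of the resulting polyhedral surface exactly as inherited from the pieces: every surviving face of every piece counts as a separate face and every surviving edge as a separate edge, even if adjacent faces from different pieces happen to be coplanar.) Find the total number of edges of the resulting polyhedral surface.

An octagonal prism: V=16, E=24, F=10.
Attach a dodecagonal prism (V=24, E=36, F=14) along a 4-gon: merge 4 vertices and 4 edges, delete both glued faces → V=36, E=56, F=22.
Attach a 13-gonal prism (V=26, E=39, F=15) along a 4-gon: merge 4 vertices and 4 edges, delete both glued faces → V=58, E=91, F=35.
Check: V − E + F = 58 − 91 + 35 = 2.

91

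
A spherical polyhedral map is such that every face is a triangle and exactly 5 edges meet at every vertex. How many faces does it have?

20

Each face has 3 edges and each edge borders two faces, so 2E = 3F.
Each vertex has degree 5, so 5V = 2E and hence V = 3F/5.
Euler: V − E + F = 2 ⇒ (3F/5) − (3F/2) + F = 2.
Multiply by 10: (6 − 15 + 10)F = 20, i.e. 1F = 20.
So F = 20, E = 3·20/2 = 30, V = 3·20/5 = 12.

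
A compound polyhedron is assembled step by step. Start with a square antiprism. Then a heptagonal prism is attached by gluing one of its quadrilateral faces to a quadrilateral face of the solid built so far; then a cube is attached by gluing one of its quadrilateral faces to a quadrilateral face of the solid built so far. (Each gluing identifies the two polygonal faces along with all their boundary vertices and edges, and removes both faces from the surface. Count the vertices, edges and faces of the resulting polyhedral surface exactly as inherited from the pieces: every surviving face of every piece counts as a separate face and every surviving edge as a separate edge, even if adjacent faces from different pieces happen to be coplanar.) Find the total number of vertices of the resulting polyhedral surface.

A square antiprism: V=8, E=16, F=10.
Attach a heptagonal prism (V=14, E=21, F=9) along a 4-gon: merge 4 vertices and 4 edges, delete both glued faces → V=18, E=33, F=17.
Attach a cube (V=8, E=12, F=6) along a 4-gon: merge 4 vertices and 4 edges, delete both glued faces → V=22, E=41, F=21.
Check: V − E + F = 22 − 41 + 21 = 2.

22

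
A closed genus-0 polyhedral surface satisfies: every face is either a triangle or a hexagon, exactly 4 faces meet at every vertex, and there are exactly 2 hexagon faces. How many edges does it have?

24

Let x be the number of triangles; then F = 2 + x.
Edge–face incidences: 2E = 6·2 + 3·x = 12 + 3x.
Every vertex has degree 4, so 4V = 2E.
Euler: V − E + F = 2 ⇒ (2E)/4 − E + (2 + x) = 2.
Multiply by 8: 2·(2E) − 4·(2E) + 8·(2 + x) = 16, i.e. 16 + 8x − 2·(12 + 3x) = 16.
Collecting terms: 2x − 8 = 16, so 2x = 24, so x = 12.
Then 2E = 12 + 3·12 = 48, so E = 24, V = 2E/4 = 12, F = 2 + 12 = 14.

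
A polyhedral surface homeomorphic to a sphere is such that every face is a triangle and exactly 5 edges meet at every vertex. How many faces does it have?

20

Each face has 3 edges and each edge borders two faces, so 2E = 3F.
Each vertex has degree 5, so 5V = 2E and hence V = 3F/5.
Euler: V − E + F = 2 ⇒ (3F/5) − (3F/2) + F = 2.
Multiply by 10: (6 − 15 + 10)F = 20, i.e. 1F = 20.
So F = 20, E = 3·20/2 = 30, V = 3·20/5 = 12.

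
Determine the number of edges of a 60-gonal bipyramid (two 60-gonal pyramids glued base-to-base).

180

A bipyramid over an n-gon has 2n triangular faces and n + 2 vertices: V = 60 + 2 = 62, E = 3·60 = 180, F = 2·60 = 120.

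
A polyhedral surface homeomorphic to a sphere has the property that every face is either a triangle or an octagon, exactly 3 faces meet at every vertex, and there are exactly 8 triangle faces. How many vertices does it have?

24

Let x be the number of octagons; then F = 8 + x.
Edge–face incidences: 2E = 3·8 + 8·x = 24 + 8x.
Every vertex has degree 3, so 3V = 2E.
Euler: V − E + F = 2 ⇒ (2E)/3 − E + (8 + x) = 2.
Multiply by 6: 2·(2E) − 3·(2E) + 6·(8 + x) = 12, i.e. 48 + 6x − (24 + 8x) = 12.
Collecting terms: −2x + 24 = 12, so −2x = −12, so x = 6.
Then 2E = 24 + 8·6 = 72, so E = 36, V = 2E/3 = 24, F = 8 + 6 = 14.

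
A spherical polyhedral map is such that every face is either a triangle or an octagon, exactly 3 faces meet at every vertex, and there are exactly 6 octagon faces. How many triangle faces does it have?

8

Let x be the number of triangles; then F = 6 + x.
Edge–face incidences: 2E = 8·6 + 3·x = 48 + 3x.
Every vertex has degree 3, so 3V = 2E.
Euler: V − E + F = 2 ⇒ (2E)/3 − E + (6 + x) = 2.
Multiply by 6: 2·(2E) − 3·(2E) + 6·(6 + x) = 12, i.e. 36 + 6x − (48 + 3x) = 12.
Collecting terms: 3x − 12 = 12, so 3x = 24, so x = 8.
Then 2E = 48 + 3·8 = 72, so E = 36, V = 2E/3 = 24, F = 6 + 8 = 14.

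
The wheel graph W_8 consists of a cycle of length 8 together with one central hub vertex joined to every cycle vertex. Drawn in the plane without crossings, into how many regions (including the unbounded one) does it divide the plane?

9

W_8 has V = 8 + 1 = 9 vertices and E = 2·8 = 16 edges.
By Euler's formula F = 2 − V + E = 2 − 9 + 16 = 9.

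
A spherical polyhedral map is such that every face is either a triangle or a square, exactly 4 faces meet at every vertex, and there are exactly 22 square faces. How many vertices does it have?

28

Let x be the number of triangles; then F = 22 + x.
Edge–face incidences: 2E = 4·22 + 3·x = 88 + 3x.
Every vertex has degree 4, so 4V = 2E.
Euler: V − E + F = 2 ⇒ (2E)/4 − E + (22 + x) = 2.
Multiply by 8: 2·(2E) − 4·(2E) + 8·(22 + x) = 16, i.e. 176 + 8x − 2·(88 + 3x) = 16.
Collecting terms: 2x = 16, so x = 8.
Then 2E = 88 + 3·8 = 112, so E = 56, V = 2E/4 = 28, F = 22 + 8 = 30.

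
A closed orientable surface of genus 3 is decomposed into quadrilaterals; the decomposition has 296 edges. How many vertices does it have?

144

χ = 2 − 2·3 = -4, and every face is a square so 4F = 2E.
F = 2E/4 = 148. Then V = -4 + E − F = -4 + 296 − 148 = 144.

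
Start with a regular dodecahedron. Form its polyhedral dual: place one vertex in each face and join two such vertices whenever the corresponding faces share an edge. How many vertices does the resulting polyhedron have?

12

The base solid has V = 20, E = 30, F = 12.
The dual swaps V and F and preserves E: V′ = F = 12, E′ = E = 30, F′ = V = 20.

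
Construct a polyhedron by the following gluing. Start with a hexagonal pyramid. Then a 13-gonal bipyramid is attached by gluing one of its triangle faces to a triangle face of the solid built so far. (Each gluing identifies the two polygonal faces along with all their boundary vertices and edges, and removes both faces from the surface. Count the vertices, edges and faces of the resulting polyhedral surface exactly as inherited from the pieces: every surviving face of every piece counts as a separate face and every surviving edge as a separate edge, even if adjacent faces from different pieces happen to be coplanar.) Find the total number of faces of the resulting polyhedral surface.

A hexagonal pyramid: V=7, E=12, F=7.
Attach a 13-gonal bipyramid (V=15, E=39, F=26) along a 3-gon: merge 3 vertices and 3 edges, delete both glued faces → V=19, E=48, F=31.
Check: V − E + F = 19 − 48 + 31 = 2.

31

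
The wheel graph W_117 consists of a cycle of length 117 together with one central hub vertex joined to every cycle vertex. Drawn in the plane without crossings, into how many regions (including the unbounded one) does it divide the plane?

118

W_117 has V = 117 + 1 = 118 vertices and E = 2·117 = 234 edges.
By Euler's formula F = 2 − V + E = 2 − 118 + 234 = 118.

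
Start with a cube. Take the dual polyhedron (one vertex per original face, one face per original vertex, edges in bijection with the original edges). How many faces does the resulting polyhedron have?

8

The base solid has V = 8, E = 12, F = 6.
The dual swaps V and F and preserves E: V′ = F = 6, E′ = E = 12, F′ = V = 8.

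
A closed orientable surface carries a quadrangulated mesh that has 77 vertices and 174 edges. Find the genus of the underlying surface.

6

Every face is a square and each edge borders two faces, so 4F = 2·174, giving F = 87.
χ = V − E + F = 77 − 174 + 87 = -10.
For a closed orientable surface χ = 2 − 2g, so g = (2 − (-10))/2 = 6.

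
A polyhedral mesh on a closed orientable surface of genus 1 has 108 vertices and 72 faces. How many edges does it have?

For a closed orientable surface of genus 1, χ = 2 − 2·1 = 0.
E = V + F − (0) = 108 + 72 − (0) = 180.

180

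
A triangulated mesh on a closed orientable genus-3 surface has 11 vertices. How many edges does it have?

χ = 2 − 2·3 = -4, and every face is a triangle so 3F = 2E.
V − E + F = -4 with E = 3F/2 gives 11 − (3/2 − 1)·F = -4, so F = 30 and E = 45.

45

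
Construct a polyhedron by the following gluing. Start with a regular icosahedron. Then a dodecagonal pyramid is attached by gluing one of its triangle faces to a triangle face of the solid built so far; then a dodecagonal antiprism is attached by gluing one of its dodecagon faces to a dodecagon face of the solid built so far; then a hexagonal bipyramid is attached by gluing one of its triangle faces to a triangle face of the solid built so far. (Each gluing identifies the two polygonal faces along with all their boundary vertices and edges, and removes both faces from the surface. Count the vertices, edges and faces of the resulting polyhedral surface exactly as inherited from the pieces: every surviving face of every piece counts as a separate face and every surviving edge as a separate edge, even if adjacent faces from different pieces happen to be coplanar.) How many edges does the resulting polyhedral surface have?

A regular icosahedron: V=12, E=30, F=20.
Attach a dodecagonal pyramid (V=13, E=24, F=13) along a 3-gon: merge 3 vertices and 3 edges, delete both glued faces → V=22, E=51, F=31.
Attach a dodecagonal antiprism (V=24, E=48, F=26) along a 12-gon: merge 12 vertices and 12 edges, delete both glued faces → V=34, E=87, F=55.
Attach a hexagonal bipyramid (V=8, E=18, F=12) along a 3-gon: merge 3 vertices and 3 edges, delete both glued faces → V=39, E=102, F=65.
Check: V − E + F = 39 − 102 + 65 = 2.

102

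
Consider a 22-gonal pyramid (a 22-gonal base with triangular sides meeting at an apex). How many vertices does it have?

23

A pyramid on an n-gon base has one n-gon and n triangles: V = 22 + 1 = 23, E = 2·22 = 44, F = 22 + 1 = 23.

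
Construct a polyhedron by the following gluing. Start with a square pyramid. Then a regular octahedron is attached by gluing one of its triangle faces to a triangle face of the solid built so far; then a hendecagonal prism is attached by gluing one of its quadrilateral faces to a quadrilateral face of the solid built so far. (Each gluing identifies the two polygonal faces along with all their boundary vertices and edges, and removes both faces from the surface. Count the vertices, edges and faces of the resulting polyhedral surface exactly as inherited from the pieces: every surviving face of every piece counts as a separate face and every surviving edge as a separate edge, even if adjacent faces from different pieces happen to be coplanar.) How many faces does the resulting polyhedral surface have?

A square pyramid: V=5, E=8, F=5.
Attach a regular octahedron (V=6, E=12, F=8) along a 3-gon: merge 3 vertices and 3 edges, delete both glued faces → V=8, E=17, F=11.
Attach a hendecagonal prism (V=22, E=33, F=13) along a 4-gon: merge 4 vertices and 4 edges, delete both glued faces → V=26, E=46, F=22.
Check: V − E + F = 26 − 46 + 22 = 2.

22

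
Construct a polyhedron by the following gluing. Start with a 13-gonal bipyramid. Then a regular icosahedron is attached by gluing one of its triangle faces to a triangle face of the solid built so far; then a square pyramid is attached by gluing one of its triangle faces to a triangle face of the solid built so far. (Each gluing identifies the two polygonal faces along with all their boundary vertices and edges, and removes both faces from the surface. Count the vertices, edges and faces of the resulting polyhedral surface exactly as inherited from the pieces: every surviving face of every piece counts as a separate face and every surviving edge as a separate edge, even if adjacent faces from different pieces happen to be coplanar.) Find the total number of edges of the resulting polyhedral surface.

A 13-gonal bipyramid: V=15, E=39, F=26.
Attach a regular icosahedron (V=12, E=30, F=20) along a 3-gon: merge 3 vertices and 3 edges, delete both glued faces → V=24, E=66, F=44.
Attach a square pyramid (V=5, E=8, F=5) along a 3-gon: merge 3 vertices and 3 edges, delete both glued faces → V=26, E=71, F=47.
Check: V − E + F = 26 − 71 + 47 = 2.

71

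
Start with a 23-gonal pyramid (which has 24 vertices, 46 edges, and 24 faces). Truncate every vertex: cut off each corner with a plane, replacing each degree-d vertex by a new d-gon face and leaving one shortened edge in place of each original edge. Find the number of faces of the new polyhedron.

Truncation replaces each original edge-end by a new vertex, so V′ = 2E = 92.
Each original edge survives, and each old vertex of degree d contributes d new edges; summing degrees gives Σd = 2E, so E′ = E + 2E = 3E = 138.
Each original face survives and each original vertex becomes one new face: F′ = F + V = 48.

48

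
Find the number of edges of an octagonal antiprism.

32

An antiprism on an n-gon has two n-gon caps and 2n triangles: V = 2·8 = 16, E = 4·8 = 32, F = 2·8 + 2 = 18.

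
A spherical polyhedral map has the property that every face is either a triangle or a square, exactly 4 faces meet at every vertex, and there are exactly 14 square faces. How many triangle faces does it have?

8

Let x be the number of triangles; then F = 14 + x.
Edge–face incidences: 2E = 4·14 + 3·x = 56 + 3x.
Every vertex has degree 4, so 4V = 2E.
Euler: V − E + F = 2 ⇒ (2E)/4 − E + (14 + x) = 2.
Multiply by 8: 2·(2E) − 4·(2E) + 8·(14 + x) = 16, i.e. 112 + 8x − 2·(56 + 3x) = 16.
Collecting terms: 2x = 16, so x = 8.
Then 2E = 56 + 3·8 = 80, so E = 40, V = 2E/4 = 20, F = 14 + 8 = 22.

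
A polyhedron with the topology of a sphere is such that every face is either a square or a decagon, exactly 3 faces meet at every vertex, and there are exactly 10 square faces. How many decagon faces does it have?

Let x be the number of decagons; then F = 10 + x.
Edge–face incidences: 2E = 4·10 + 10·x = 40 + 10x.
Every vertex has degree 3, so 3V = 2E.
Euler: V − E + F = 2 ⇒ (2E)/3 − E + (10 + x) = 2.
Multiply by 6: 2·(2E) − 3·(2E) + 6·(10 + x) = 12, i.e. 60 + 6x − (40 + 10x) = 12.
Collecting terms: −4x + 20 = 12, so −4x = −8, so x = 2.
Then 2E = 40 + 10·2 = 60, so E = 30, V = 2E/3 = 20, F = 10 + 2 = 12.

2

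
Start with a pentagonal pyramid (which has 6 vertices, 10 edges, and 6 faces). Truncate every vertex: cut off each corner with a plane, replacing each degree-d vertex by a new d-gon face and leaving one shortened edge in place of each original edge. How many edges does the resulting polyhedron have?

Truncation replaces each original edge-end by a new vertex, so V′ = 2E = 20.
Each original edge survives, and each old vertex of degree d contributes d new edges; summing degrees gives Σd = 2E, so E′ = E + 2E = 3E = 30.
Each original face survives and each original vertex becomes one new face: F′ = F + V = 12.

30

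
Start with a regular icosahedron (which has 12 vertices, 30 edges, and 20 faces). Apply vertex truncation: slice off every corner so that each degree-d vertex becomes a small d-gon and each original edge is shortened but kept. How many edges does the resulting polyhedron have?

90

Truncation replaces each original edge-end by a new vertex, so V′ = 2E = 60.
Each original edge survives, and each old vertex of degree d contributes d new edges; summing degrees gives Σd = 2E, so E′ = E + 2E = 3E = 90.
Each original face survives and each original vertex becomes one new face: F′ = F + V = 32.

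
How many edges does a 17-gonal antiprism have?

An antiprism on an n-gon has two n-gon caps and 2n triangles: V = 2·17 = 34, E = 4·17 = 68, F = 2·17 + 2 = 36.

68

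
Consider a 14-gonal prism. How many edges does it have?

A prism on an n-gon has two n-gon bases and n rectangular sides: V = 2·14 = 28, E = 3·14 = 42, F = 14 + 2 = 16.
Check: V − E + F = 28 − 42 + 16 = 2.

42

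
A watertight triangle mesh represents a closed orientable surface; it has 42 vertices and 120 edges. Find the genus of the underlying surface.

0

Every face is a triangle and each edge borders two faces, so 3F = 2·120, giving F = 80.
χ = V − E + F = 42 − 120 + 80 = 2.
For a closed orientable surface χ = 2 − 2g, so g = (2 − (2))/2 = 0.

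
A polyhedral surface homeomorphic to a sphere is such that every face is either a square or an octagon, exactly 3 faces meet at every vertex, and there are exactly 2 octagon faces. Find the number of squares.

Let x be the number of squares; then F = 2 + x.
Edge–face incidences: 2E = 8·2 + 4·x = 16 + 4x.
Every vertex has degree 3, so 3V = 2E.
Euler: V − E + F = 2 ⇒ (2E)/3 − E + (2 + x) = 2.
Multiply by 6: 2·(2E) − 3·(2E) + 6·(2 + x) = 12, i.e. 12 + 6x − (16 + 4x) = 12.
Collecting terms: 2x − 4 = 12, so 2x = 16, so x = 8.
Then 2E = 16 + 4·8 = 48, so E = 24, V = 2E/3 = 16, F = 2 + 8 = 10.

8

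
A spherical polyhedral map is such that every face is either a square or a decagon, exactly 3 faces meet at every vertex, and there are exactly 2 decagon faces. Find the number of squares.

10

Let x be the number of squares; then F = 2 + x.
Edge–face incidences: 2E = 10·2 + 4·x = 20 + 4x.
Every vertex has degree 3, so 3V = 2E.
Euler: V − E + F = 2 ⇒ (2E)/3 − E + (2 + x) = 2.
Multiply by 6: 2·(2E) − 3·(2E) + 6·(2 + x) = 12, i.e. 12 + 6x − (20 + 4x) = 12.
Collecting terms: 2x − 8 = 12, so 2x = 20, so x = 10.
Then 2E = 20 + 4·10 = 60, so E = 30, V = 2E/3 = 20, F = 2 + 10 = 12.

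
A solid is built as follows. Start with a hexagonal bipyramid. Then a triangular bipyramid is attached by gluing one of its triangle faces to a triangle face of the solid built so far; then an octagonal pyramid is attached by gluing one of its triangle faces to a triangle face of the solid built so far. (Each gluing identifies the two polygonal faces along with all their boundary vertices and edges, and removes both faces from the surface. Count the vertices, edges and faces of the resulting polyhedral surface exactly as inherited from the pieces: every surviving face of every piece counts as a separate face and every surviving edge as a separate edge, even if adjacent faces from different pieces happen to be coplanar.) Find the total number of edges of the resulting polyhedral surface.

37

A hexagonal bipyramid: V=8, E=18, F=12.
Attach a triangular bipyramid (V=5, E=9, F=6) along a 3-gon: merge 3 vertices and 3 edges, delete both glued faces → V=10, E=24, F=16.
Attach an octagonal pyramid (V=9, E=16, F=9) along a 3-gon: merge 3 vertices and 3 edges, delete both glued faces → V=16, E=37, F=23.
Check: V − E + F = 16 − 37 + 23 = 2.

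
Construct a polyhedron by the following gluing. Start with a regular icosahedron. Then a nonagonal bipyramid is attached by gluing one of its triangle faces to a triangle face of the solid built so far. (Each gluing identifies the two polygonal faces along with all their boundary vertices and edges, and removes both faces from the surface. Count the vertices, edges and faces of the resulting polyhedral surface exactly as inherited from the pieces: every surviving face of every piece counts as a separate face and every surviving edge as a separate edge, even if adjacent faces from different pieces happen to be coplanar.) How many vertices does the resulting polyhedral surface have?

A regular icosahedron: V=12, E=30, F=20.
Attach a nonagonal bipyramid (V=11, E=27, F=18) along a 3-gon: merge 3 vertices and 3 edges, delete both glued faces → V=20, E=54, F=36.
Check: V − E + F = 20 − 54 + 36 = 2.

20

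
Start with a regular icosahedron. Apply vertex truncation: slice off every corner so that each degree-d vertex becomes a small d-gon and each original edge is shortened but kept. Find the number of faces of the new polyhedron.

32

The base solid has V = 12, E = 30, F = 20.
Truncation replaces each original edge-end by a new vertex, so V′ = 2E = 60.
Each original edge survives, and each old vertex of degree d contributes d new edges; summing degrees gives Σd = 2E, so E′ = E + 2E = 3E = 90.
Each original face survives and each original vertex becomes one new face: F′ = F + V = 32.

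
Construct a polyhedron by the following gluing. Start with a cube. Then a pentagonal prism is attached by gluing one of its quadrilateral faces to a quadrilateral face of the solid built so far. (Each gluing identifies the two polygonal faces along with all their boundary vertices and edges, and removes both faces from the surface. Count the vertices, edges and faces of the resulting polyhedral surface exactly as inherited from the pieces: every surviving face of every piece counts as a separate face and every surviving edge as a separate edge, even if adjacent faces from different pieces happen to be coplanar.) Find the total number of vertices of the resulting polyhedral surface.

14

A cube: V=8, E=12, F=6.
Attach a pentagonal prism (V=10, E=15, F=7) along a 4-gon: merge 4 vertices and 4 edges, delete both glued faces → V=14, E=23, F=11.
Check: V − E + F = 14 − 23 + 11 = 2.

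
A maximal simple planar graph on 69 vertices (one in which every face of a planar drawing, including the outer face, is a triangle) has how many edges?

In a plane triangulation 3F = 2E and V − E + F = 2, so E = 3V − 6 = 3·69 − 6 = 201.

201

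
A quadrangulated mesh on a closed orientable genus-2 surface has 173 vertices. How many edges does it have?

350

χ = 2 − 2·2 = -2, and every face is a square so 4F = 2E.
V − E + F = -2 with E = 4F/2 gives 173 − (4/2 − 1)·F = -2, so F = 175 and E = 350.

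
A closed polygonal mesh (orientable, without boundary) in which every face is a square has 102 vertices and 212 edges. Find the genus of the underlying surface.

Every face is a square and each edge borders two faces, so 4F = 2·212, giving F = 106.
χ = V − E + F = 102 − 212 + 106 = -4.
For a closed orientable surface χ = 2 − 2g, so g = (2 − (-4))/2 = 3.

3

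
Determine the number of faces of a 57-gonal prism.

A prism on an n-gon has two n-gon bases and n rectangular sides: V = 2·57 = 114, E = 3·57 = 171, F = 57 + 2 = 59.

59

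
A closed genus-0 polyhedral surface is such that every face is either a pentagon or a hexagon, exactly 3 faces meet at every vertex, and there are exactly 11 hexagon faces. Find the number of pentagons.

12

Let x be the number of pentagons; then F = 11 + x.
Edge–face incidences: 2E = 6·11 + 5·x = 66 + 5x.
Every vertex has degree 3, so 3V = 2E.
Euler: V − E + F = 2 ⇒ (2E)/3 − E + (11 + x) = 2.
Multiply by 6: 2·(2E) − 3·(2E) + 6·(11 + x) = 12, i.e. 66 + 6x − (66 + 5x) = 12.
Collecting terms: x = 12.
Then 2E = 66 + 5·12 = 126, so E = 63, V = 2E/3 = 42, F = 11 + 12 = 23.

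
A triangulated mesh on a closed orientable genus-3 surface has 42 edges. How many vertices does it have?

10

χ = 2 − 2·3 = -4, and every face is a triangle so 3F = 2E.
F = 2E/3 = 28. Then V = -4 + E − F = -4 + 42 − 28 = 10.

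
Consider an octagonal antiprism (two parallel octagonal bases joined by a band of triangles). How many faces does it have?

18

An antiprism on an n-gon has two n-gon caps and 2n triangles: V = 2·8 = 16, E = 4·8 = 32, F = 2·8 + 2 = 18.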